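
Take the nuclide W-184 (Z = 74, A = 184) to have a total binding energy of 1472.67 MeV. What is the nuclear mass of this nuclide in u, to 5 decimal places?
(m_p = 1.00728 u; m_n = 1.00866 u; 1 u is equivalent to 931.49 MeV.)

Mass defect = 1472.67 MeV / (931.49 MeV/u) = 1.5809832 u
Constituent mass = 74(1.00728) + 110(1.00866) = 185.49132 u
Nuclear mass = 185.49132 − 1.5809832 = 183.9103368 u ≈ 183.91034 u (to 5 decimal places)

183.91034 u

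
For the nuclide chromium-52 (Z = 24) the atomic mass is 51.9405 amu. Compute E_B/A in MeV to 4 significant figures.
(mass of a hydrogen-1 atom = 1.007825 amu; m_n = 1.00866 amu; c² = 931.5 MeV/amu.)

The nucleus contains 24 protons and 52 − 24 = 28 neutrons.
Mass of separated nucleons = 24(1.007825) + 28(1.00866) = 24.187800 + 28.24248 = 52.430280 amu
Mass defect Δm = 52.430280 − 51.9405 = 0.489780 amu
Binding energy = Δm·c² = 0.489780 × 931.5 MeV/amu = 456.230 MeV
BE/A = 456.230 MeV / 52 = 8.774 MeV/nucleon

8.774 MeV/nucleon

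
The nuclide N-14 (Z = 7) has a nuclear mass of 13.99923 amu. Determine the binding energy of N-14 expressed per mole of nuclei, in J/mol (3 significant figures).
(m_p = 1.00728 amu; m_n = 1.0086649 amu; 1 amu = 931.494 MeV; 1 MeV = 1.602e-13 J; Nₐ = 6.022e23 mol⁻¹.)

1.01e+13 J/mol

Total constituent mass: 7 × 1.00728 + 7 × 1.0086649 = 14.1116143 amu
The mass defect is 14.1116143 − 13.99923 = 0.1123843 amu.
Binding energy = Δm·c² = 0.1123843 × 931.494 MeV/amu = 104.685 MeV
Per nucleus in joules: 104.685 MeV × 1.602e-13 J/MeV = 1.6771e-11 J
Per mole: 1.6771e-11 J × 6.022e23 mol⁻¹ = 1.0099e+13 J/mol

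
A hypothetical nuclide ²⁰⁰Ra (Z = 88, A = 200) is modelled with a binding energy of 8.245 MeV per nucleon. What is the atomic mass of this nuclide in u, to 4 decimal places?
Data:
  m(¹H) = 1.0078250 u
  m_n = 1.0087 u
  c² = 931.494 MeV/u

199.8927 u

Total binding energy = 200 × 8.245 = 1649.000 MeV
Mass defect = 1649.000 MeV / (931.494 MeV/u) = 1.770274 u
Constituent mass = 88(1.0078250) + 112(1.0087) = 201.6630000 u
Atomic mass = 201.6630000 − 1.770274 = 199.8927260 u ≈ 199.8927 u (to 4 decimal places)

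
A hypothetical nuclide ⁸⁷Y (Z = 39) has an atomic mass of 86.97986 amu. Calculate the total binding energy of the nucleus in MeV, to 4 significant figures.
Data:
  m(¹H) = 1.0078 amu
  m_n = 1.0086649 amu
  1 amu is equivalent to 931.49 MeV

689.5 MeV

Z = 39, so N = A − Z = 87 − 39 = 48.
Mass of separated nucleons = 39(1.0078) + 48(1.0086649) = 39.3042 + 48.4159152 = 87.7201152 amu
The mass defect is 87.7201152 − 86.97986 = 0.7402552 amu.
E_B = 0.7402552 × 931.49 = 689.540 MeV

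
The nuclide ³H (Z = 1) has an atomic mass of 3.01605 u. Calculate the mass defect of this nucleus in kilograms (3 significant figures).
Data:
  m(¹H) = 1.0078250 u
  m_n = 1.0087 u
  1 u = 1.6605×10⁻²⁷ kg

1.52e-29 kg

With 1 protons and 2 neutrons (A = 3):
Σm = 1·m(¹H) + 2·m_n = 1.0078250 + 2.0174 = 3.0252250 u
Δm = 3.0252250 − 3.01605 = 0.0091750 u
In SI units: 0.0091750 u × 1.6605×10⁻²⁷ kg/u = 1.5235e-29 kg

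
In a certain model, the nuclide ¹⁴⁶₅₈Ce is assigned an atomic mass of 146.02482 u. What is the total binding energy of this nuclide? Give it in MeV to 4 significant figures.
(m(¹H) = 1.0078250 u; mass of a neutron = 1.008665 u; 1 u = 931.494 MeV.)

Z = 58, so N = A − Z = 146 − 58 = 88.
Mass of separated nucleons = 58(1.0078250) + 88(1.008665) = 58.4538500 + 88.762520 = 147.2163700 u
Mass defect Δm = 147.2163700 − 146.02482 = 1.1915500 u
Converting to energy: 1.1915500 u × 931.494 MeV/u = 1109.92 MeV

1110 MeV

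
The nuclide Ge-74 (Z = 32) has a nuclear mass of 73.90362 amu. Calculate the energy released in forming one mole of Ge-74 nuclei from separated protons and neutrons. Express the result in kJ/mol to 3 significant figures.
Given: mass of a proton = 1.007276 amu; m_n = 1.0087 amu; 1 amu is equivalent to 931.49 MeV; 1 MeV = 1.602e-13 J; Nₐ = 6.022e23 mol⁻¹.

Mass of separated nucleons = 32(1.007276) + 42(1.0087) = 32.232832 + 42.3654 = 74.598232 amu
The mass defect is 74.598232 − 73.90362 = 0.694612 amu.
E_B = 0.694612 × 931.49 = 647.024 MeV
Per nucleus in joules: 647.024 MeV × 1.602e-13 J/MeV = 1.0365e-10 J
Per mole: 1.0365e-10 J × 6.022e23 mol⁻¹ = 6.2418e+13 J/mol

6.24e+10 kJ/mol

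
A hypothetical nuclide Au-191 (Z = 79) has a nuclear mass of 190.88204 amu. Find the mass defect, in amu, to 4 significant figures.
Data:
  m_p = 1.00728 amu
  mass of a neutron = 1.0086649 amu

1.664 amu

The nucleus contains 79 protons and 191 − 79 = 112 neutrons.
Total constituent mass: 79 × 1.00728 + 112 × 1.0086649 = 192.5455888 amu
Mass defect Δm = 192.5455888 − 190.88204 = 1.6635488 amu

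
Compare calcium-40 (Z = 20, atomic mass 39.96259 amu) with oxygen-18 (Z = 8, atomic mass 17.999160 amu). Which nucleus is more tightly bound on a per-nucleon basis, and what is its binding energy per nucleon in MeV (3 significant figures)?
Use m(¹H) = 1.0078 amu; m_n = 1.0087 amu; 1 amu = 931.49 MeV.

calcium-40: Σm = 20(1.0078) + 20(1.0087) = 40.3300 amu; Δm = 0.36741 amu; E_B = 342.24 MeV; E_B/A = 8.556 MeV
oxygen-18: Σm = 8(1.0078) + 10(1.0087) = 18.1494 amu; Δm = 0.150240 amu; E_B = 139.947 MeV; E_B/A = 7.7748 MeV
calcium-40 has the higher binding energy per nucleon, so it is the more tightly bound nucleus.

calcium-40; 8.56 MeV/nucleon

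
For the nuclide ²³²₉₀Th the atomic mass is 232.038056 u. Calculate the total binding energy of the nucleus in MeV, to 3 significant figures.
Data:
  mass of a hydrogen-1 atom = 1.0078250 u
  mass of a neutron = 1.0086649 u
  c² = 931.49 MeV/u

With 90 protons and 142 neutrons (A = 232):
Σm = 90·m(¹H) + 142·m_n = 90.7042500 + 143.2304158 = 233.9346658 u
The mass defect is 233.9346658 − 232.038056 = 1.8966098 u.
Converting to energy: 1.8966098 u × 931.49 MeV/u = 1766.67 MeV

1770 MeV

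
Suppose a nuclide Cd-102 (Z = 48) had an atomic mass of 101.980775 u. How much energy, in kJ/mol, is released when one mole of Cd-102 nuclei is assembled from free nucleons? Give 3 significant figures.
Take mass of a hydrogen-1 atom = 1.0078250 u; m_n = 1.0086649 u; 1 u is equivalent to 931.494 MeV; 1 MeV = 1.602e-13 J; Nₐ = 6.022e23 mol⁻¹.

Total constituent mass: 48 × 1.0078250 + 54 × 1.0086649 = 102.8435046 u
Δm = 102.8435046 − 101.980775 = 0.8627296 u
E_B = 0.8627296 × 931.494 = 803.627 MeV
Per nucleus in joules: 803.627 MeV × 1.602e-13 J/MeV = 1.2874e-10 J
Per mole: 1.2874e-10 J × 6.022e23 mol⁻¹ = 7.7527e+13 J/mol

7.75e+10 kJ/mol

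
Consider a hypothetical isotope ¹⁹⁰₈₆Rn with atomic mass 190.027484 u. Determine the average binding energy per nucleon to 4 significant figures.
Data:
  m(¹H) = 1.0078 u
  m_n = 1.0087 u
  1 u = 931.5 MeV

The nucleus contains 86 protons and 190 − 86 = 104 neutrons.
Total constituent mass: 86 × 1.0078 + 104 × 1.0087 = 191.5756 u
The mass defect is 191.5756 − 190.027484 = 1.548116 u.
Converting to energy: 1.548116 u × 931.5 MeV/u = 1442.07 MeV
Per nucleon: 1442.07 / 190 = 7.590 MeV

7.590 MeV/nucleon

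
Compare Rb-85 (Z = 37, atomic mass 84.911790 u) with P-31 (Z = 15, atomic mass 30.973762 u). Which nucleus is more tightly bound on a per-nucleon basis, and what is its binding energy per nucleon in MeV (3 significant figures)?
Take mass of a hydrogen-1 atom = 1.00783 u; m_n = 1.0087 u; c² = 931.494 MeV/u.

Rb-85: Σm = 37(1.00783) + 48(1.0087) = 85.70731 u; Δm = 0.795520 u; E_B = 741.02 MeV; E_B/A = 8.718 MeV
P-31: Σm = 15(1.00783) + 16(1.0087) = 31.25665 u; Δm = 0.282888 u; E_B = 263.51 MeV; E_B/A = 8.500 MeV
Rb-85 has the higher binding energy per nucleon, so it is the more tightly bound nucleus.

Rb-85; 8.72 MeV/nucleon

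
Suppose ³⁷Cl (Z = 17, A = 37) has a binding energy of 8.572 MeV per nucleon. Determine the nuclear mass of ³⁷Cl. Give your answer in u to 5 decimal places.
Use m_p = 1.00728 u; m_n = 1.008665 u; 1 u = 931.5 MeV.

Total binding energy = 37 × 8.572 = 317.164 MeV
Mass defect = 317.164 MeV / (931.5 MeV/u) = 0.3404874 u
Constituent mass = 17(1.00728) + 20(1.008665) = 37.297060 u
Nuclear mass = 37.297060 − 0.3404874 = 36.9565726 u ≈ 36.95657 u (to 5 decimal places)

36.95657 u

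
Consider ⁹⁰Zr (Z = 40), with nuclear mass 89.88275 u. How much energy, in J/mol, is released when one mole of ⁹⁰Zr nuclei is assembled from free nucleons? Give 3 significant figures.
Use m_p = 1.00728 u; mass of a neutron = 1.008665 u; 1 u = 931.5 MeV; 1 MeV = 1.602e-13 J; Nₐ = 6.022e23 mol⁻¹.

Total constituent mass: 40 × 1.00728 + 50 × 1.008665 = 90.724450 u
The mass defect is 90.724450 − 89.88275 = 0.841700 u.
Converting to energy: 0.841700 u × 931.5 MeV/u = 784.044 MeV
Per nucleus in joules: 784.044 MeV × 1.602e-13 J/MeV = 1.2560e-10 J
Per mole: 1.2560e-10 J × 6.022e23 mol⁻¹ = 7.5636e+13 J/mol

7.56e+13 J/mol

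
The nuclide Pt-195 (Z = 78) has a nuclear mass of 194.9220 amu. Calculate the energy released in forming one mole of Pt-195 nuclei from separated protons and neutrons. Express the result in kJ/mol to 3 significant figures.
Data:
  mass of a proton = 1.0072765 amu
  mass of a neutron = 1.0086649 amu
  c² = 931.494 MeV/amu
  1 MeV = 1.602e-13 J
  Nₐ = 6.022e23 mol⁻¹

Mass of separated nucleons = 78(1.0072765) + 117(1.0086649) = 78.5675670 + 118.0137933 = 196.5813603 amu
Mass defect Δm = 196.5813603 − 194.9220 = 1.6593603 amu
E_B = 1.6593603 × 931.494 = 1545.68 MeV
Per nucleus in joules: 1545.68 MeV × 1.602e-13 J/MeV = 2.4762e-10 J
Per mole: 2.4762e-10 J × 6.022e23 mol⁻¹ = 1.4912e+14 J/mol

1.49e+11 kJ/mol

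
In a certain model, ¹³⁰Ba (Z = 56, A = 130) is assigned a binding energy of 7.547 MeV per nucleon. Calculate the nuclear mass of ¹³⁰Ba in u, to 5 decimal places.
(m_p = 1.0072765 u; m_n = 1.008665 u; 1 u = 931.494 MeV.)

129.99543 u

Total binding energy = 130 × 7.547 = 981.110 MeV
Mass defect = 981.110 MeV / (931.494 MeV/u) = 1.0532650 u
Constituent mass = 56(1.0072765) + 74(1.008665) = 131.0486940 u
Nuclear mass = 131.0486940 − 1.0532650 = 129.9954290 u ≈ 129.99543 u (to 5 decimal places)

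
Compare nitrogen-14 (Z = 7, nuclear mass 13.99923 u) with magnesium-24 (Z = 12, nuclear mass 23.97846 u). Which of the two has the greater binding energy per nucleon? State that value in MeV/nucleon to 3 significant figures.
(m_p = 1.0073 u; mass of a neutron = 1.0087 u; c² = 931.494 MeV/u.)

nitrogen-14: Σm = 7(1.0073) + 7(1.0087) = 14.1120 u; Δm = 0.11277 u; E_B = 105.04 MeV; E_B/A = 7.503 MeV
magnesium-24: Σm = 12(1.0073) + 12(1.0087) = 24.1920 u; Δm = 0.21354 u; E_B = 198.91 MeV; E_B/A = 8.288 MeV
magnesium-24 has the higher binding energy per nucleon, so it is the more tightly bound nucleus.

magnesium-24; 8.29 MeV/nucleon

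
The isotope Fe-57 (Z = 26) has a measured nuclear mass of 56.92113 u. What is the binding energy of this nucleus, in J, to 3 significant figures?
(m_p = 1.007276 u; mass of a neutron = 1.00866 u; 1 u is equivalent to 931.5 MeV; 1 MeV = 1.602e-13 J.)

8.01e-11 J

Z = 26, so N = A − Z = 57 − 26 = 31.
Total constituent mass: 26 × 1.007276 + 31 × 1.00866 = 57.457636 u
Δm = 57.457636 − 56.92113 = 0.536506 u
Binding energy = Δm·c² = 0.536506 × 931.5 MeV/u = 499.755 MeV
In joules: 499.755 MeV × 1.602e-13 J/MeV = 8.0061e-11 J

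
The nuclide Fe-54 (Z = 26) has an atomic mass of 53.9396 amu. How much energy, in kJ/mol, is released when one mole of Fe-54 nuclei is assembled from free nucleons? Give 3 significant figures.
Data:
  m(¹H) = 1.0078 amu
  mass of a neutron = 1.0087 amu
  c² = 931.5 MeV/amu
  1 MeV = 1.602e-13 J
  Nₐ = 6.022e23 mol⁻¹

4.55e+10 kJ/mol

Σm = 26·m(¹H) + 28·m_n = 26.2028 + 28.2436 = 54.4464 amu
Mass defect Δm = 54.4464 − 53.9396 = 0.5068 amu
E_B = 0.5068 × 931.5 = 472.084 MeV
Per nucleus in joules: 472.084 MeV × 1.602e-13 J/MeV = 7.5628e-11 J
Per mole: 7.5628e-11 J × 6.022e23 mol⁻¹ = 4.5543e+13 J/mol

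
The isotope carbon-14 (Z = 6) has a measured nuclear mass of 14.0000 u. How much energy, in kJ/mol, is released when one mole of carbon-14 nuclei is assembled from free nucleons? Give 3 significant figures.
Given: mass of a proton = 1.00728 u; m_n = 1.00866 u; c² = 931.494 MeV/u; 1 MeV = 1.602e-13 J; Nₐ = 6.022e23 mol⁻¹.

1.02e+10 kJ/mol

Z = 6, so N = A − Z = 14 − 6 = 8.
Total constituent mass: 6 × 1.00728 + 8 × 1.00866 = 14.11296 u
Mass defect Δm = 14.11296 − 14.0000 = 0.11296 u
Converting to energy: 0.11296 u × 931.494 MeV/u = 105.222 MeV
Per nucleus in joules: 105.222 MeV × 1.602e-13 J/MeV = 1.6857e-11 J
Per mole: 1.6857e-11 J × 6.022e23 mol⁻¹ = 1.0151e+13 J/mol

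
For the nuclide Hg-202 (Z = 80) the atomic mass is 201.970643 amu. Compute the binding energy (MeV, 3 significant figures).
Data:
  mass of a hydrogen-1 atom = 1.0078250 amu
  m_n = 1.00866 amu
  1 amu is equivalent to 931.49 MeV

Mass of separated nucleons = 80(1.0078250) + 122(1.00866) = 80.6260000 + 123.05652 = 203.6825200 amu
Δm = 203.6825200 − 201.970643 = 1.7118770 amu
Binding energy = Δm·c² = 1.7118770 × 931.49 MeV/amu = 1594.60 MeV

1590 MeV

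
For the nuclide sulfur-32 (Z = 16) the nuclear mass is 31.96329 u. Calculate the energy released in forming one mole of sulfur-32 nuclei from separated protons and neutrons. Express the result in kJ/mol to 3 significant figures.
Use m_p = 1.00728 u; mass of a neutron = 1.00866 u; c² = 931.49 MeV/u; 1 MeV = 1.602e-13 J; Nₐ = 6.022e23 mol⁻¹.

2.62e+10 kJ/mol

Mass of separated nucleons = 16(1.00728) + 16(1.00866) = 16.11648 + 16.13856 = 32.25504 u
Mass defect Δm = 32.25504 − 31.96329 = 0.29175 u
Binding energy = Δm·c² = 0.29175 × 931.49 MeV/u = 271.762 MeV
Per nucleus in joules: 271.762 MeV × 1.602e-13 J/MeV = 4.3536e-11 J
Per mole: 4.3536e-11 J × 6.022e23 mol⁻¹ = 2.6217e+13 J/mol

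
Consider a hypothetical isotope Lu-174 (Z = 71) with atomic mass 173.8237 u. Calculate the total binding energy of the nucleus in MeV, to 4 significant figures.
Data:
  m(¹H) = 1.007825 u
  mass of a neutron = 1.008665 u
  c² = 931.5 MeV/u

1513 MeV

With 71 protons and 103 neutrons (A = 174):
Mass of separated nucleons = 71(1.007825) + 103(1.008665) = 71.555575 + 103.892495 = 175.448070 u
Δm = 175.448070 − 173.8237 = 1.624370 u
E_B = 1.624370 × 931.5 = 1513.10 MeV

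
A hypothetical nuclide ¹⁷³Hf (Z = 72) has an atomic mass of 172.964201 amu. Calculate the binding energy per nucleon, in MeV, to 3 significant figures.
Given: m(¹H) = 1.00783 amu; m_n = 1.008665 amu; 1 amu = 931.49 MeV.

The nucleus contains 72 protons and 173 − 72 = 101 neutrons.
Mass of separated nucleons = 72(1.00783) + 101(1.008665) = 72.56376 + 101.875165 = 174.438925 amu
The mass defect is 174.438925 − 172.964201 = 1.474724 amu.
Converting to energy: 1.474724 amu × 931.49 MeV/amu = 1373.69 MeV
Dividing by A = 173 gives 7.940 MeV per nucleon.

7.94 MeV/nucleon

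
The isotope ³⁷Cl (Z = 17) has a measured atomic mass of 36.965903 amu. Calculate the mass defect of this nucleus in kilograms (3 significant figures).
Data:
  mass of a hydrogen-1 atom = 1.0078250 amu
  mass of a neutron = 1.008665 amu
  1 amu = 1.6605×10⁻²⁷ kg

5.65e-28 kg

Z = 17, so N = A − Z = 37 − 17 = 20.
Σm = 17·m(¹H) + 20·m_n = 17.1330250 + 20.173300 = 37.3063250 amu
Mass defect Δm = 37.3063250 − 36.965903 = 0.3404220 amu
In SI units: 0.3404220 amu × 1.6605×10⁻²⁷ kg/amu = 5.6527e-28 kg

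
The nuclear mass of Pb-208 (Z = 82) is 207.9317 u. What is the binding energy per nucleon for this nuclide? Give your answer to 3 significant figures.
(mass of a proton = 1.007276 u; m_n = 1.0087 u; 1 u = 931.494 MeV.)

7.89 MeV/nucleon

Total constituent mass: 82 × 1.007276 + 126 × 1.0087 = 209.692832 u
The mass defect is 209.692832 − 207.9317 = 1.761132 u.
E_B = 1.761132 × 931.494 = 1640.48 MeV
BE/A = 1640.48 MeV / 208 = 7.887 MeV/nucleon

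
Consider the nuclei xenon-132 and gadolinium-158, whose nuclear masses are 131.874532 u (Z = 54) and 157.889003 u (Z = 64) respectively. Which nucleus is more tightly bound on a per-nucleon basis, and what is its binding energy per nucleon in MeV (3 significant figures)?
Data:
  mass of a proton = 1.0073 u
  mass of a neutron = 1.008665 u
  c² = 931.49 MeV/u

xenon-132: Σm = 54(1.0073) + 78(1.008665) = 133.070070 u; Δm = 1.195538 u; E_B = 1113.63 MeV; E_B/A = 8.437 MeV
gadolinium-158: Σm = 64(1.0073) + 94(1.008665) = 159.281710 u; Δm = 1.392707 u; E_B = 1297.3 MeV; E_B/A = 8.211 MeV
xenon-132 has the higher binding energy per nucleon, so it is the more tightly bound nucleus.

xenon-132; 8.44 MeV/nucleon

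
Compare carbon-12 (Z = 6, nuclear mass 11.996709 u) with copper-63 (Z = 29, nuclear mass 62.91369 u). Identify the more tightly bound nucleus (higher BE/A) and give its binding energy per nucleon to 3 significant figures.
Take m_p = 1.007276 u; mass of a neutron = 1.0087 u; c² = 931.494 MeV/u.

carbon-12: Σm = 6(1.007276) + 6(1.0087) = 12.095856 u; Δm = 0.099147 u; E_B = 92.355 MeV; E_B/A = 7.696 MeV
copper-63: Σm = 29(1.007276) + 34(1.0087) = 63.506804 u; Δm = 0.593114 u; E_B = 552.48 MeV; E_B/A = 8.770 MeV
copper-63 has the higher binding energy per nucleon, so it is the more tightly bound nucleus.

copper-63; 8.77 MeV/nucleon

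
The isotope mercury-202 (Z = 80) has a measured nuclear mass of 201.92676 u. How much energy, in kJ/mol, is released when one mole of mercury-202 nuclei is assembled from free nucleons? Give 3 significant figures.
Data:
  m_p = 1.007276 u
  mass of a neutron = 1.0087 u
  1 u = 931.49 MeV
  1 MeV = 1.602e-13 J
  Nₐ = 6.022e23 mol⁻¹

The nucleus contains 80 protons and 202 − 80 = 122 neutrons.
Mass of separated nucleons = 80(1.007276) + 122(1.0087) = 80.582080 + 123.0614 = 203.643480 u
Δm = 203.643480 − 201.92676 = 1.716720 u
Converting to energy: 1.716720 u × 931.49 MeV/u = 1599.11 MeV
Per nucleus in joules: 1599.11 MeV × 1.602e-13 J/MeV = 2.5618e-10 J
Per mole: 2.5618e-10 J × 6.022e23 mol⁻¹ = 1.5427e+14 J/mol

1.54e+11 kJ/mol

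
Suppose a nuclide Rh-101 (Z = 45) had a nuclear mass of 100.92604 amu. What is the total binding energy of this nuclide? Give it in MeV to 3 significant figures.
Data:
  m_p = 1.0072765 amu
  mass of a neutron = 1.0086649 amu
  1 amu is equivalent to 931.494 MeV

The nucleus contains 45 protons and 101 − 45 = 56 neutrons.
Mass of separated nucleons = 45(1.0072765) + 56(1.0086649) = 45.3274425 + 56.4852344 = 101.8126769 amu
Δm = 101.8126769 − 100.92604 = 0.8866369 amu
E_B = 0.8866369 × 931.494 = 825.897 MeV

826 MeV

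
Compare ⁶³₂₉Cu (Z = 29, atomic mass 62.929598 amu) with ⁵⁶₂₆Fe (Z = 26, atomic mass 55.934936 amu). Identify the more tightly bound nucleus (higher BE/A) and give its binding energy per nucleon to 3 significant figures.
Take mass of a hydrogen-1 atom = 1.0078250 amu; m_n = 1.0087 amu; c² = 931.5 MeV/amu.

⁵⁶₂₆Fe; 8.81 MeV/nucleon

⁶³₂₉Cu: Σm = 29(1.0078250) + 34(1.0087) = 63.5227250 amu; Δm = 0.5931270 amu; E_B = 552.50 MeV; E_B/A = 8.770 MeV
⁵⁶₂₆Fe: Σm = 26(1.0078250) + 30(1.0087) = 56.4644500 amu; Δm = 0.5295140 amu; E_B = 493.24 MeV; E_B/A = 8.808 MeV
⁵⁶₂₆Fe has the higher binding energy per nucleon, so it is the more tightly bound nucleus.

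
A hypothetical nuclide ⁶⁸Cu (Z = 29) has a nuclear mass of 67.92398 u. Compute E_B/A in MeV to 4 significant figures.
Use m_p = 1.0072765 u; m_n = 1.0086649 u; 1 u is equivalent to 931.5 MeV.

Mass of separated nucleons = 29(1.0072765) + 39(1.0086649) = 29.2110185 + 39.3379311 = 68.5489496 u
The mass defect is 68.5489496 − 67.92398 = 0.6249696 u.
Binding energy = Δm·c² = 0.6249696 × 931.5 MeV/u = 582.159 MeV
Per nucleon: 582.159 / 68 = 8.561 MeV

8.561 MeV/nucleon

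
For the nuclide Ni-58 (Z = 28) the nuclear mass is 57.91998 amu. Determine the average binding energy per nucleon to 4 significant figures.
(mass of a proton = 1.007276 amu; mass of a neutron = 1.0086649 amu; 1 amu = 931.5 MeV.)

8.732 MeV/nucleon

The nucleus contains 28 protons and 58 − 28 = 30 neutrons.
Mass of separated nucleons = 28(1.007276) + 30(1.0086649) = 28.203728 + 30.2599470 = 58.4636750 amu
Mass defect Δm = 58.4636750 − 57.91998 = 0.5436950 amu
Binding energy = Δm·c² = 0.5436950 × 931.5 MeV/amu = 506.452 MeV
BE/A = 506.452 MeV / 58 = 8.732 MeV/nucleon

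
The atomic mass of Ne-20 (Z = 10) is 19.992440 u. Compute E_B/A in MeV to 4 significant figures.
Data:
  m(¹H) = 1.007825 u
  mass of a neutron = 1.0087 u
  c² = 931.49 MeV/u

Σm = 10·m(¹H) + 10·m_n = 10.078250 + 10.0870 = 20.165250 u
Δm = 20.165250 − 19.992440 = 0.172810 u
E_B = 0.172810 × 931.49 = 160.971 MeV
Dividing by A = 20 gives 8.049 MeV per nucleon.

8.049 MeV/nucleon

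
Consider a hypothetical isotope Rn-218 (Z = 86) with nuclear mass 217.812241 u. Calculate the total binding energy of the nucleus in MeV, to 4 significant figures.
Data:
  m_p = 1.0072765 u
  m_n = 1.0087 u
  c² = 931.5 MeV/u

Mass of separated nucleons = 86(1.0072765) + 132(1.0087) = 86.6257790 + 133.1484 = 219.7741790 u
Δm = 219.7741790 − 217.812241 = 1.9619380 u
E_B = 1.9619380 × 931.5 = 1827.55 MeV

1828 MeV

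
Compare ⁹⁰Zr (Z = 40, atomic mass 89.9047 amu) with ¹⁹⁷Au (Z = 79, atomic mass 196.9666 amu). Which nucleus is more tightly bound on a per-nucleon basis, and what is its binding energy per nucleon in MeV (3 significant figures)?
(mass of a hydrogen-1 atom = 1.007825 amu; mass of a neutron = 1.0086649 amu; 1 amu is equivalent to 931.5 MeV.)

⁹⁰Zr; 8.71 MeV/nucleon

⁹⁰Zr: Σm = 40(1.007825) + 50(1.0086649) = 90.7462450 amu; Δm = 0.8415450 amu; E_B = 783.90 MeV; E_B/A = 8.710 MeV
¹⁹⁷Au: Σm = 79(1.007825) + 118(1.0086649) = 198.6406332 amu; Δm = 1.6740332 amu; E_B = 1559.4 MeV; E_B/A = 7.916 MeV
⁹⁰Zr has the higher binding energy per nucleon, so it is the more tightly bound nucleus.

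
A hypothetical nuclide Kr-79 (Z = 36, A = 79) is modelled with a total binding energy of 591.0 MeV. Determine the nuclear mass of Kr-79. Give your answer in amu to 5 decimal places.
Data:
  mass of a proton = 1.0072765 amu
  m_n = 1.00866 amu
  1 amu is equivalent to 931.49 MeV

Mass defect = 591.0 MeV / (931.49 MeV/amu) = 0.6344674 amu
Constituent mass = 36(1.0072765) + 43(1.00866) = 79.6343340 amu
Nuclear mass = 79.6343340 − 0.6344674 = 78.9998666 amu ≈ 78.99987 amu (to 5 decimal places)

78.99987 amu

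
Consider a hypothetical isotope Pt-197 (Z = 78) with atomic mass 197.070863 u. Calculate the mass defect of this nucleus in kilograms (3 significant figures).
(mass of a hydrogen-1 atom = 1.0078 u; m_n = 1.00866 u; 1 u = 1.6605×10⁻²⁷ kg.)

2.60e-27 kg

With 78 protons and 119 neutrons (A = 197):
Mass of separated nucleons = 78(1.0078) + 119(1.00866) = 78.6084 + 120.03054 = 198.63894 u
Mass defect Δm = 198.63894 − 197.070863 = 1.568077 u
In SI units: 1.568077 u × 1.6605×10⁻²⁷ kg/u = 2.6038e-27 kg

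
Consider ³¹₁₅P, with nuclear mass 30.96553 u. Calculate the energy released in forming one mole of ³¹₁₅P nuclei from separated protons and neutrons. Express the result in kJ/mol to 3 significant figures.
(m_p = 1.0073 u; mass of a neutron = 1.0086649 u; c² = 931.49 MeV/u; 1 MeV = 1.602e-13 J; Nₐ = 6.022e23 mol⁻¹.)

2.54e+10 kJ/mol

Total constituent mass: 15 × 1.0073 + 16 × 1.0086649 = 31.2481384 u
Mass defect Δm = 31.2481384 − 30.96553 = 0.2826084 u
Converting to energy: 0.2826084 u × 931.49 MeV/u = 263.247 MeV
Per nucleus in joules: 263.247 MeV × 1.602e-13 J/MeV = 4.2172e-11 J
Per mole: 4.2172e-11 J × 6.022e23 mol⁻¹ = 2.5396e+13 J/mol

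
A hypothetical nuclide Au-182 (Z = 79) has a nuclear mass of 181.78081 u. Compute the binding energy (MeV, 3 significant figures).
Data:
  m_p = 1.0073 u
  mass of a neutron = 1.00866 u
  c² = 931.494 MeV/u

Z = 79, so N = A − Z = 182 − 79 = 103.
Total constituent mass: 79 × 1.0073 + 103 × 1.00866 = 183.46868 u
Mass defect Δm = 183.46868 − 181.78081 = 1.68787 u
Converting to energy: 1.68787 u × 931.494 MeV/u = 1572.24 MeV

1570 MeV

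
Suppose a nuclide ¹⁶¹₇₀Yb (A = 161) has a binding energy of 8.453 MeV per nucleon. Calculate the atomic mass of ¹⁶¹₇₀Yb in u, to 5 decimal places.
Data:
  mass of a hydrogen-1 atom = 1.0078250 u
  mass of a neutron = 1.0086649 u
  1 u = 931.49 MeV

Total binding energy = 161 × 8.453 = 1360.933 MeV
Mass defect = 1360.933 MeV / (931.49 MeV/u) = 1.4610280 u
Constituent mass = 70(1.0078250) + 91(1.0086649) = 162.3362559 u
Atomic mass = 162.3362559 − 1.4610280 = 160.8752279 u ≈ 160.87523 u (to 5 decimal places)

160.87523 u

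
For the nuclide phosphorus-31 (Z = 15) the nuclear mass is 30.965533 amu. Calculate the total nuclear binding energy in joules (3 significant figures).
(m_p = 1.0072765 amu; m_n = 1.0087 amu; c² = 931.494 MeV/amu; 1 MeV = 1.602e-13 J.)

Total constituent mass: 15 × 1.0072765 + 16 × 1.0087 = 31.2483475 amu
Δm = 31.2483475 − 30.965533 = 0.2828145 amu
E_B = 0.2828145 × 931.494 = 263.440 MeV
In joules: 263.440 MeV × 1.602e-13 J/MeV = 4.2203e-11 J

4.22e-11 J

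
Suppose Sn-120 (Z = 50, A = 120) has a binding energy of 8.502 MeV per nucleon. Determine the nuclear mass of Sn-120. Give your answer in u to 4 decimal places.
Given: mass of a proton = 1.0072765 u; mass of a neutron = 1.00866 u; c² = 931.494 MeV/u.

Total binding energy = 120 × 8.502 = 1020.240 MeV
Mass defect = 1020.240 MeV / (931.494 MeV/u) = 1.095273 u
Constituent mass = 50(1.0072765) + 70(1.00866) = 120.9700250 u
Nuclear mass = 120.9700250 − 1.095273 = 119.8747520 u ≈ 119.8748 u (to 4 decimal places)

119.8748 u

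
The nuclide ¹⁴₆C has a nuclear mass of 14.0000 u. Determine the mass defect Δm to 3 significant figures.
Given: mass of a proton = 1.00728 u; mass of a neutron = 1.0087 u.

0.113 u

Mass of separated nucleons = 6(1.00728) + 8(1.0087) = 6.04368 + 8.0696 = 14.11328 u
Mass defect Δm = 14.11328 − 14.0000 = 0.11328 u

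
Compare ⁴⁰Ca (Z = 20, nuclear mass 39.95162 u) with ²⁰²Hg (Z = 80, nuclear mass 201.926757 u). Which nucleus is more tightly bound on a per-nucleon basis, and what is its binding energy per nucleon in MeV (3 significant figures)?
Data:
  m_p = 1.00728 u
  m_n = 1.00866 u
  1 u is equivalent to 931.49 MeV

⁴⁰Ca; 8.55 MeV/nucleon

⁴⁰Ca: Σm = 20(1.00728) + 20(1.00866) = 40.31880 u; Δm = 0.36718 u; E_B = 342.02 MeV; E_B/A = 8.551 MeV
²⁰²Hg: Σm = 80(1.00728) + 122(1.00866) = 203.63892 u; Δm = 1.712163 u; E_B = 1594.86 MeV; E_B/A = 7.895 MeV
⁴⁰Ca has the higher binding energy per nucleon, so it is the more tightly bound nucleus.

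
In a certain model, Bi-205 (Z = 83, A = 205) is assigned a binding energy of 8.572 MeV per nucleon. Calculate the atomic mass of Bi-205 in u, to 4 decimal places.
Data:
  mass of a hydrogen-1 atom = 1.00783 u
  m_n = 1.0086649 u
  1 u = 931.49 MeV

204.8205 u

Total binding energy = 205 × 8.572 = 1757.260 MeV
Mass defect = 1757.260 MeV / (931.49 MeV/u) = 1.886504 u
Constituent mass = 83(1.00783) + 122(1.0086649) = 206.7070078 u
Atomic mass = 206.7070078 − 1.886504 = 204.8205038 u ≈ 204.8205 u (to 4 decimal places)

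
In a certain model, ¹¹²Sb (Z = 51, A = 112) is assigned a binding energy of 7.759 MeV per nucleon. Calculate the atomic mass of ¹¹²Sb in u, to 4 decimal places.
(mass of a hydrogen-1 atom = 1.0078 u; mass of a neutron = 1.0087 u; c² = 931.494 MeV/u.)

111.9956 u

Total binding energy = 112 × 7.759 = 869.008 MeV
Mass defect = 869.008 MeV / (931.494 MeV/u) = 0.932919 u
Constituent mass = 51(1.0078) + 61(1.0087) = 112.9285 u
Atomic mass = 112.9285 − 0.932919 = 111.995581 u ≈ 111.9956 u (to 4 decimal places)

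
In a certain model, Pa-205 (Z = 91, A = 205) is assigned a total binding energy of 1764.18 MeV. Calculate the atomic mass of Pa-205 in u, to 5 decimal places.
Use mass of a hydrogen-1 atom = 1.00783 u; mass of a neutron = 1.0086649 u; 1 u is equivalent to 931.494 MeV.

204.80640 u

Mass defect = 1764.18 MeV / (931.494 MeV/u) = 1.8939252 u
Constituent mass = 91(1.00783) + 114(1.0086649) = 206.7003286 u
Atomic mass = 206.7003286 − 1.8939252 = 204.8064034 u ≈ 204.80640 u (to 5 decimal places)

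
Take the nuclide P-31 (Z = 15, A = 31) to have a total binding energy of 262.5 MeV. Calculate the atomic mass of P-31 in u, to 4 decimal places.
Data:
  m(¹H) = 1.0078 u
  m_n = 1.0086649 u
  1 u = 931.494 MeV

30.9738 u

Mass defect = 262.5 MeV / (931.494 MeV/u) = 0.281805 u
Constituent mass = 15(1.0078) + 16(1.0086649) = 31.2556384 u
Atomic mass = 31.2556384 − 0.281805 = 30.9738334 u ≈ 30.9738 u (to 4 decimal places)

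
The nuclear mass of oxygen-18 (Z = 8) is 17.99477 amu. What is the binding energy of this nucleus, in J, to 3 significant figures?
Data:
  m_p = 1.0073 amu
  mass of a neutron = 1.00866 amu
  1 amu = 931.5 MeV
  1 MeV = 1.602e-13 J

2.24e-11 J

Σm = 8·m_p + 10·m_n = 8.0584 + 10.08660 = 18.14500 amu
Δm = 18.14500 − 17.99477 = 0.15023 amu
E_B = 0.15023 × 931.5 = 139.939 MeV
In joules: 139.939 MeV × 1.602e-13 J/MeV = 2.2418e-11 J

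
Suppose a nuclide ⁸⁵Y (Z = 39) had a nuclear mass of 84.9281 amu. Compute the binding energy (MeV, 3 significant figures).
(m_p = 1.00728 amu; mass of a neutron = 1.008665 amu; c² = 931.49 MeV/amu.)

703 MeV

With 39 protons and 46 neutrons (A = 85):
Σm = 39·m_p + 46·m_n = 39.28392 + 46.398590 = 85.682510 amu
Δm = 85.682510 − 84.9281 = 0.754410 amu
E_B = 0.754410 × 931.49 = 702.725 MeV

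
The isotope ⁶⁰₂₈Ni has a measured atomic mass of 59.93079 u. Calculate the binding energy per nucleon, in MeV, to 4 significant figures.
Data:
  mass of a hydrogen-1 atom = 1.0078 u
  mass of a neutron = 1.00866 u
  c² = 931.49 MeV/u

8.767 MeV/nucleon

With 28 protons and 32 neutrons (A = 60):
Total constituent mass: 28 × 1.0078 + 32 × 1.00866 = 60.49552 u
Δm = 60.49552 − 59.93079 = 0.56473 u
E_B = 0.56473 × 931.49 = 526.040 MeV
Dividing by A = 60 gives 8.767 MeV per nucleon.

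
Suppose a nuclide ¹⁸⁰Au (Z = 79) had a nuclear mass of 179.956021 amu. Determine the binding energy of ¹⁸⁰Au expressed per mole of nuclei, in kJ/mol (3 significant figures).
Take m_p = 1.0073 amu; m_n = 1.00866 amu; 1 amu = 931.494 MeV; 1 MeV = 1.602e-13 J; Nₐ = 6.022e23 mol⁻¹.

1.34e+11 kJ/mol

The nucleus contains 79 protons and 180 − 79 = 101 neutrons.
Mass of separated nucleons = 79(1.0073) + 101(1.00866) = 79.5767 + 101.87466 = 181.45136 amu
Δm = 181.45136 − 179.956021 = 1.495339 amu
Binding energy = Δm·c² = 1.495339 × 931.494 MeV/amu = 1392.90 MeV
Per nucleus in joules: 1392.90 MeV × 1.602e-13 J/MeV = 2.2314e-10 J
Per mole: 2.2314e-10 J × 6.022e23 mol⁻¹ = 1.3437e+14 J/mol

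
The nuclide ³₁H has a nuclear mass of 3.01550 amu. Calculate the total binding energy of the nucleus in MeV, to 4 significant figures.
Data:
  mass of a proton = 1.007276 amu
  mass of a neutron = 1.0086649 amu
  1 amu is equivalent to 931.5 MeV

The nucleus contains 1 protons and 3 − 1 = 2 neutrons.
Σm = 1·m_p + 2·m_n = 1.007276 + 2.0173298 = 3.0246058 amu
The mass defect is 3.0246058 − 3.01550 = 0.0091058 amu.
Binding energy = Δm·c² = 0.0091058 × 931.5 MeV/amu = 8.48205 MeV

8.482 MeV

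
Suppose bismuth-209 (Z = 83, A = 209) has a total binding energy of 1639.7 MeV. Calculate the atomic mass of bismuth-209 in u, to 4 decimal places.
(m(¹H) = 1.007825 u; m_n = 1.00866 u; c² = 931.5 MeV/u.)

208.9804 u

Mass defect = 1639.7 MeV / (931.5 MeV/u) = 1.760279 u
Constituent mass = 83(1.007825) + 126(1.00866) = 210.740635 u
Atomic mass = 210.740635 − 1.760279 = 208.980356 u ≈ 208.9804 u (to 4 decimal places)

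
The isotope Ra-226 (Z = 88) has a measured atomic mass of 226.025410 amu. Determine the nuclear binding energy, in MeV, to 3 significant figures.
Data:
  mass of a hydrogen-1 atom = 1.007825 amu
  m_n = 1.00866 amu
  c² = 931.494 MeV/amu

The nucleus contains 88 protons and 226 − 88 = 138 neutrons.
Σm = 88·m(¹H) + 138·m_n = 88.688600 + 139.19508 = 227.883680 amu
Mass defect Δm = 227.883680 − 226.025410 = 1.858270 amu
Converting to energy: 1.858270 amu × 931.494 MeV/amu = 1730.97 MeV

1730 MeV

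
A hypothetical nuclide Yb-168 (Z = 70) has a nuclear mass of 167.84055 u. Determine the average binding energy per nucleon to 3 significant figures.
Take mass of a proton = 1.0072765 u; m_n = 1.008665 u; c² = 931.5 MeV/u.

Total constituent mass: 70 × 1.0072765 + 98 × 1.008665 = 169.3585250 u
Δm = 169.3585250 − 167.84055 = 1.5179750 u
Binding energy = Δm·c² = 1.5179750 × 931.5 MeV/u = 1413.99 MeV
Per nucleon: 1413.99 / 168 = 8.417 MeV

8.42 MeV/nucleon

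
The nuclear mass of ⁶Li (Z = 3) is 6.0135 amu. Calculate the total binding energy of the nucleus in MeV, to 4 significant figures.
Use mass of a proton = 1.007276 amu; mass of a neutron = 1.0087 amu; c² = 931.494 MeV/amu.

With 3 protons and 3 neutrons (A = 6):
Total constituent mass: 3 × 1.007276 + 3 × 1.0087 = 6.047928 amu
Δm = 6.047928 − 6.0135 = 0.034428 amu
E_B = 0.034428 × 931.494 = 32.0695 MeV

32.07 MeV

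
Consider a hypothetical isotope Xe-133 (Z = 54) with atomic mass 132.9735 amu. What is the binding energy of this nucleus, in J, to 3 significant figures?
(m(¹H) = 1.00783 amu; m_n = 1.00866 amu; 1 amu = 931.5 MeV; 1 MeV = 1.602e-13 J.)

1.69e-10 J

Σm = 54·m(¹H) + 79·m_n = 54.42282 + 79.68414 = 134.10696 amu
Δm = 134.10696 − 132.9735 = 1.13346 amu
Binding energy = Δm·c² = 1.13346 × 931.5 MeV/amu = 1055.82 MeV
In joules: 1055.82 MeV × 1.602e-13 J/MeV = 1.6914e-10 J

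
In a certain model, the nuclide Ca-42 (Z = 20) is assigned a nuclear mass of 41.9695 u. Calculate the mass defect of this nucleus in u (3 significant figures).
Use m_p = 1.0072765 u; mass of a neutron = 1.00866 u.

0.367 u

With 20 protons and 22 neutrons (A = 42):
Σm = 20·m_p + 22·m_n = 20.1455300 + 22.19052 = 42.3360500 u
Δm = 42.3360500 − 41.9695 = 0.3665500 u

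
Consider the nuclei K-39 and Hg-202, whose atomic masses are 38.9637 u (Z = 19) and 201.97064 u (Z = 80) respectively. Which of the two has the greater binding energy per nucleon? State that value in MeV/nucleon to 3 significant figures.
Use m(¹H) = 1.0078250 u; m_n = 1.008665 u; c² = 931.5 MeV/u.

K-39: Σm = 19(1.0078250) + 20(1.008665) = 39.3219750 u; Δm = 0.3582750 u; E_B = 333.73 MeV; E_B/A = 8.557 MeV
Hg-202: Σm = 80(1.0078250) + 122(1.008665) = 203.6831300 u; Δm = 1.7124900 u; E_B = 1595.2 MeV; E_B/A = 7.897 MeV
K-39 has the higher binding energy per nucleon, so it is the more tightly bound nucleus.

K-39; 8.56 MeV/nucleon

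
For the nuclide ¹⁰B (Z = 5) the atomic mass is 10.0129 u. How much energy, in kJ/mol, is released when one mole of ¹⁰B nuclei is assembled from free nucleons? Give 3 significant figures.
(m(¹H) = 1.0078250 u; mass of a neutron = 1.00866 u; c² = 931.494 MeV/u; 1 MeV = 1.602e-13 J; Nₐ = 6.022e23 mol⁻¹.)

6.25e+09 kJ/mol

Σm = 5·m(¹H) + 5·m_n = 5.0391250 + 5.04330 = 10.0824250 u
The mass defect is 10.0824250 − 10.0129 = 0.0695250 u.
Binding energy = Δm·c² = 0.0695250 × 931.494 MeV/u = 64.7621 MeV
Per nucleus in joules: 64.7621 MeV × 1.602e-13 J/MeV = 1.0375e-11 J
Per mole: 1.0375e-11 J × 6.022e23 mol⁻¹ = 6.2478e+12 J/mol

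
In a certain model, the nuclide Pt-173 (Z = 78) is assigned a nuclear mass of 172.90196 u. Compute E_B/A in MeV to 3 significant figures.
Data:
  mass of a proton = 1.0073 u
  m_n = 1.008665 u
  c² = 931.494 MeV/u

Total constituent mass: 78 × 1.0073 + 95 × 1.008665 = 174.392575 u
Δm = 174.392575 − 172.90196 = 1.490615 u
Binding energy = Δm·c² = 1.490615 × 931.494 MeV/u = 1388.50 MeV
BE/A = 1388.50 MeV / 173 = 8.026 MeV/nucleon

8.03 MeV/nucleon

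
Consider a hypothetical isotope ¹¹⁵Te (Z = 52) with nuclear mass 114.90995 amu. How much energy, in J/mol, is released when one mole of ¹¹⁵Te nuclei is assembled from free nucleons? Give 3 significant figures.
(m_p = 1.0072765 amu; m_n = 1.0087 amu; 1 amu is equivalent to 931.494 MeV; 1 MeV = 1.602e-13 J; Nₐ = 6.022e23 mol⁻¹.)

9.13e+13 J/mol

Z = 52, so N = A − Z = 115 − 52 = 63.
Σm = 52·m_p + 63·m_n = 52.3783780 + 63.5481 = 115.9264780 amu
Mass defect Δm = 115.9264780 − 114.90995 = 1.0165280 amu
E_B = 1.0165280 × 931.494 = 946.890 MeV
Per nucleus in joules: 946.890 MeV × 1.602e-13 J/MeV = 1.5169e-10 J
Per mole: 1.5169e-10 J × 6.022e23 mol⁻¹ = 9.1348e+13 J/mol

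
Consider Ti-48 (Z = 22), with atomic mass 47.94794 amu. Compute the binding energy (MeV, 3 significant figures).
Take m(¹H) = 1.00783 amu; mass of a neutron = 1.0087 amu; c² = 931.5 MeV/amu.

420 MeV

The nucleus contains 22 protons and 48 − 22 = 26 neutrons.
Total constituent mass: 22 × 1.00783 + 26 × 1.0087 = 48.39846 amu
The mass defect is 48.39846 − 47.94794 = 0.45052 amu.
E_B = 0.45052 × 931.5 = 419.659 MeV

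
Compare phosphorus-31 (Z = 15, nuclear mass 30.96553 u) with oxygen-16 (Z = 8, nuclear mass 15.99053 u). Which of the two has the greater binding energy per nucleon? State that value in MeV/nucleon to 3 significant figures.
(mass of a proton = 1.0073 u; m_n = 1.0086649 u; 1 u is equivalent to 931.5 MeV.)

phosphorus-31: Σm = 15(1.0073) + 16(1.0086649) = 31.2481384 u; Δm = 0.2826084 u; E_B = 263.25 MeV; E_B/A = 8.492 MeV
oxygen-16: Σm = 8(1.0073) + 8(1.0086649) = 16.1277192 u; Δm = 0.1371892 u; E_B = 127.79 MeV; E_B/A = 7.987 MeV
phosphorus-31 has the higher binding energy per nucleon, so it is the more tightly bound nucleus.

phosphorus-31; 8.49 MeV/nucleon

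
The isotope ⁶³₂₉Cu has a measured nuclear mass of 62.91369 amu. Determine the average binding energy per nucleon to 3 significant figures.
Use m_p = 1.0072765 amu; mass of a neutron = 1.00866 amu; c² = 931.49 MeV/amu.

8.75 MeV/nucleon

With 29 protons and 34 neutrons (A = 63):
Mass of separated nucleons = 29(1.0072765) + 34(1.00866) = 29.2110185 + 34.29444 = 63.5054585 amu
Mass defect Δm = 63.5054585 − 62.91369 = 0.5917685 amu
Converting to energy: 0.5917685 amu × 931.49 MeV/amu = 551.226 MeV
BE/A = 551.226 MeV / 63 = 8.750 MeV/nucleon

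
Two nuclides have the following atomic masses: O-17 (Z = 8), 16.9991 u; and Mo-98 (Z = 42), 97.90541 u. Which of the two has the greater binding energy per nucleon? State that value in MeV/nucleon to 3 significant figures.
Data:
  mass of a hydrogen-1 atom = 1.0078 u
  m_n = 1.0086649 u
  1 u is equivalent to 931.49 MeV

O-17: Σm = 8(1.0078) + 9(1.0086649) = 17.1403841 u; Δm = 0.1412841 u; E_B = 131.60 MeV; E_B/A = 7.741 MeV
Mo-98: Σm = 42(1.0078) + 56(1.0086649) = 98.8128344 u; Δm = 0.9074244 u; E_B = 845.26 MeV; E_B/A = 8.625 MeV
Mo-98 has the higher binding energy per nucleon, so it is the more tightly bound nucleus.

Mo-98; 8.63 MeV/nucleon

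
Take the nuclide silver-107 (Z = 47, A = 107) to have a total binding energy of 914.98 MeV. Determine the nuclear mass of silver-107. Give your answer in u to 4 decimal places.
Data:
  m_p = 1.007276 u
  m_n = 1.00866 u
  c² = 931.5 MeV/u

106.8793 u

Mass defect = 914.98 MeV / (931.5 MeV/u) = 0.982265 u
Constituent mass = 47(1.007276) + 60(1.00866) = 107.861572 u
Nuclear mass = 107.861572 − 0.982265 = 106.879307 u ≈ 106.8793 u (to 4 decimal places)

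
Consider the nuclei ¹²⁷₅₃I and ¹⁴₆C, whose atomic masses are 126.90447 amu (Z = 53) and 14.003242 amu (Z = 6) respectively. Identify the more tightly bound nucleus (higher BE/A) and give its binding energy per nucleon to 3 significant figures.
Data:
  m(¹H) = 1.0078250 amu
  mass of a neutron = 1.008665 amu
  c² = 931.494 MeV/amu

¹²⁷₅₃I; 8.45 MeV/nucleon

¹²⁷₅₃I: Σm = 53(1.0078250) + 74(1.008665) = 128.0559350 amu; Δm = 1.1514650 amu; E_B = 1072.6 MeV; E_B/A = 8.446 MeV
¹⁴₆C: Σm = 6(1.0078250) + 8(1.008665) = 14.1162700 amu; Δm = 0.1130280 amu; E_B = 105.28 MeV; E_B/A = 7.520 MeV
¹²⁷₅₃I has the higher binding energy per nucleon, so it is the more tightly bound nucleus.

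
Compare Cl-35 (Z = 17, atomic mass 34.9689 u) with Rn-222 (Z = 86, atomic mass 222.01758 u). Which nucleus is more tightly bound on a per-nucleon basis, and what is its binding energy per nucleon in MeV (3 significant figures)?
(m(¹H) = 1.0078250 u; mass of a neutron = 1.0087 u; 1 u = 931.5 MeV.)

Cl-35; 8.54 MeV/nucleon

Cl-35: Σm = 17(1.0078250) + 18(1.0087) = 35.2896250 u; Δm = 0.3207250 u; E_B = 298.76 MeV; E_B/A = 8.536 MeV
Rn-222: Σm = 86(1.0078250) + 136(1.0087) = 223.8561500 u; Δm = 1.8385700 u; E_B = 1712.63 MeV; E_B/A = 7.7145 MeV
Cl-35 has the higher binding energy per nucleon, so it is the more tightly bound nucleus.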